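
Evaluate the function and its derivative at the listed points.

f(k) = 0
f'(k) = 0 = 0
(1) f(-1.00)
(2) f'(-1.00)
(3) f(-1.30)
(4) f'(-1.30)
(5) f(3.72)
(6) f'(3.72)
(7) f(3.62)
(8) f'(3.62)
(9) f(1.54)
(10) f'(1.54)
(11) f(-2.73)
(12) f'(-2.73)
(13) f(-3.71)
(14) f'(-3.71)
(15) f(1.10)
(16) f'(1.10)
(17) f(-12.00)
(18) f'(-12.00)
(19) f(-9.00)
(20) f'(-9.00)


(1) = 0.00
(2) = 0.00
(3) = 0.00
(4) = 0.00
(5) = 0.00
(6) = 0.00
(7) = 0.00
(8) = 0.00
(9) = 0.00
(10) = 0.00
(11) = 0.00
(12) = 0.00
(13) = 0.00
(14) = 0.00
(15) = 0.00
(16) = 0.00
(17) = 0.00
(18) = 0.00
(19) = 0.00
(20) = 0.00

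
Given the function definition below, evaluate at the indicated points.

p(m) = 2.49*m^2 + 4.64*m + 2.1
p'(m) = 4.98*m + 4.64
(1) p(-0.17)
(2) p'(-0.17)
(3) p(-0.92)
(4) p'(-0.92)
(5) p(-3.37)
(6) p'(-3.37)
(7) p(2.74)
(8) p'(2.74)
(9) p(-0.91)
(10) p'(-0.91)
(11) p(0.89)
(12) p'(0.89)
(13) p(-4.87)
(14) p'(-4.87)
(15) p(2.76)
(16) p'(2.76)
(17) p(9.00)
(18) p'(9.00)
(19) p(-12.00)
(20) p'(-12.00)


(1) = 1.38
(2) = 3.79
(3) = -0.06
(4) = 0.06
(5) = 14.74
(6) = -12.14
(7) = 33.51
(8) = 18.29
(9) = -0.06
(10) = 0.11
(11) = 8.20
(12) = 9.07
(13) = 38.56
(14) = -19.61
(15) = 33.87
(16) = 18.38
(17) = 245.55
(18) = 49.46
(19) = 304.98
(20) = -55.12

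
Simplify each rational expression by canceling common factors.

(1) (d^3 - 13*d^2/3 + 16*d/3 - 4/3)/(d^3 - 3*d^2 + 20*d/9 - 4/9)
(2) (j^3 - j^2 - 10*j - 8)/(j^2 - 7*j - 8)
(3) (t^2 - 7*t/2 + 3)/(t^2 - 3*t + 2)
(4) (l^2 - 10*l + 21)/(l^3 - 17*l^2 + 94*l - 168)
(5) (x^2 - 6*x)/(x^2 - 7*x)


(1) = (3*d - 6)/(3*d - 2)
(2) = (j^2 - 2*j - 8)/(j - 8)
(3) = (2*t - 3)/(2*t - 2)
(4) = (l - 3)/(l^2 - 10*l + 24)
(5) = (x - 6)/(x - 7)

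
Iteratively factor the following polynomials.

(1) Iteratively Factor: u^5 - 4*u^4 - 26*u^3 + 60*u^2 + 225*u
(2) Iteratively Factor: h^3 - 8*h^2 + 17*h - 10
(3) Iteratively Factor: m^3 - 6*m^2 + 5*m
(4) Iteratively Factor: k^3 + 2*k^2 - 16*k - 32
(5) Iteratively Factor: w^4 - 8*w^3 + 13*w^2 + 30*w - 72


(1) = (u + 3)*(u^4 - 7*u^3 - 5*u^2 + 75*u) = (u - 5)*(u + 3)*(u^3 - 2*u^2 - 15*u) = (u - 5)^2*(u + 3)*(u^2 + 3*u) = u*(u - 5)^2*(u + 3)*(u + 3)
(2) = (h - 2)*(h^2 - 6*h + 5) = (h - 2)*(h - 1)*(h - 5)
(3) = (m - 5)*(m^2 - m) = (m - 5)*(m - 1)*(m)
(4) = (k + 4)*(k^2 - 2*k - 8) = (k - 4)*(k + 4)*(k + 2)
(5) = (w - 3)*(w^3 - 5*w^2 - 2*w + 24) = (w - 3)^2*(w^2 - 2*w - 8) = (w - 3)^2*(w + 2)*(w - 4)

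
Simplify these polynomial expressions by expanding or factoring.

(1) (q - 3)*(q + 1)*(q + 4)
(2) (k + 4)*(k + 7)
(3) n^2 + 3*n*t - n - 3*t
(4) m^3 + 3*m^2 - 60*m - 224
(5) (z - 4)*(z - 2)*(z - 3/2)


(1) = q^3 + 2*q^2 - 11*q - 12
(2) = k^2 + 11*k + 28
(3) = (n - 1)*(n + 3*t)
(4) = (m - 8)*(m + 4)*(m + 7)
(5) = z^3 - 15*z^2/2 + 17*z - 12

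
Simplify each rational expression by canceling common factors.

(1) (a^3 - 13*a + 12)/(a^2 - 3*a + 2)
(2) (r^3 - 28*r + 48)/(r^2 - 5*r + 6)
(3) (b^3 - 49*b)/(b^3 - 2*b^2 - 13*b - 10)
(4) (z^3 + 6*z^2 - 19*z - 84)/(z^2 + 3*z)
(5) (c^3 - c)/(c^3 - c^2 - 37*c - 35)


(1) = (a^2 + a - 12)/(a - 2)
(2) = (r^2 + 2*r - 24)/(r - 3)
(3) = (b^3 - 49*b)/(b^3 - 2*b^2 - 13*b - 10)
(4) = (z^2 + 3*z - 28)/z
(5) = (c^2 - c)/(c^2 - 2*c - 35)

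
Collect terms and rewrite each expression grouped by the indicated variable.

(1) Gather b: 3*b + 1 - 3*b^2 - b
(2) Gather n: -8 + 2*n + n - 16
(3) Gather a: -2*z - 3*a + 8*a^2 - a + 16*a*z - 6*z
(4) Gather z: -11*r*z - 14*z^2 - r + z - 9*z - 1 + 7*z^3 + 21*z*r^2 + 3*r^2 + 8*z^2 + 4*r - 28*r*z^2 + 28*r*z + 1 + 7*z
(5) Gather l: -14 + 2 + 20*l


(1) = -3*b^2 + 2*b + 1
(2) = 3*n - 24
(3) = 8*a^2 + a*(16*z - 4) - 8*z
(4) = 3*r^2 + 3*r + 7*z^3 + z^2*(-28*r - 6) + z*(21*r^2 + 17*r - 1)
(5) = 20*l - 12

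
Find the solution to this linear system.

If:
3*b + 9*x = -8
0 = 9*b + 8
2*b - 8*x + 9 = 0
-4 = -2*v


Then:
No Solution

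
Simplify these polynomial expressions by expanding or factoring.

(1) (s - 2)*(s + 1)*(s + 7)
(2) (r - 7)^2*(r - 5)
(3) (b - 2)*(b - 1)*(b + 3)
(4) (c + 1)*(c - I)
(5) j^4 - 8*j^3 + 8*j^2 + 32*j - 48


(1) = s^3 + 6*s^2 - 9*s - 14
(2) = r^3 - 19*r^2 + 119*r - 245
(3) = b^3 - 7*b + 6
(4) = c^2 + c - I*c - I
(5) = (j - 6)*(j - 2)^2*(j + 2)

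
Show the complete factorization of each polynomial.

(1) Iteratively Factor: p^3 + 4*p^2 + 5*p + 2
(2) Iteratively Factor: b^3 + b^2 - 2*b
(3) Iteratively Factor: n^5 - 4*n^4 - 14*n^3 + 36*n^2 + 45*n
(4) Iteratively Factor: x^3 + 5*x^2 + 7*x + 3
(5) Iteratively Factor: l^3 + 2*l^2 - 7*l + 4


(1) = (p + 1)*(p^2 + 3*p + 2) = (p + 1)*(p + 2)*(p + 1)
(2) = (b - 1)*(b^2 + 2*b) = (b - 1)*(b + 2)*(b)
(3) = (n - 5)*(n^4 + n^3 - 9*n^2 - 9*n) = n*(n - 5)*(n^3 + n^2 - 9*n - 9) = n*(n - 5)*(n - 3)*(n^2 + 4*n + 3) = n*(n - 5)*(n - 3)*(n + 3)*(n + 1)
(4) = (x + 1)*(x^2 + 4*x + 3) = (x + 1)^2*(x + 3)
(5) = (l - 1)*(l^2 + 3*l - 4) = (l - 1)*(l + 4)*(l - 1)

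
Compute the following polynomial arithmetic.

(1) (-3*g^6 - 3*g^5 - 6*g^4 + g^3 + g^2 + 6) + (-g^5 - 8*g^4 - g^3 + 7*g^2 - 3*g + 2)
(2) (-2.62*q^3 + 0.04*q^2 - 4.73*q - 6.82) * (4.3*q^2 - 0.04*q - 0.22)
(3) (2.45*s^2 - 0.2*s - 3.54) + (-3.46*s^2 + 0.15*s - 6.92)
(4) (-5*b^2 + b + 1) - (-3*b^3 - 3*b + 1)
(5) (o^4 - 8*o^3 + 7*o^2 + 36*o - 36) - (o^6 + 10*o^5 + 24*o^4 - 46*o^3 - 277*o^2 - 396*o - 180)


(1) = -3*g^6 - 4*g^5 - 14*g^4 + 8*g^2 - 3*g + 8
(2) = -11.266*q^5 + 0.2768*q^4 - 19.7642*q^3 - 29.1456*q^2 + 1.3134*q + 1.5004
(3) = -1.01*s^2 - 0.05*s - 10.46
(4) = 3*b^3 - 5*b^2 + 4*b
(5) = -o^6 - 10*o^5 - 23*o^4 + 38*o^3 + 284*o^2 + 432*o + 144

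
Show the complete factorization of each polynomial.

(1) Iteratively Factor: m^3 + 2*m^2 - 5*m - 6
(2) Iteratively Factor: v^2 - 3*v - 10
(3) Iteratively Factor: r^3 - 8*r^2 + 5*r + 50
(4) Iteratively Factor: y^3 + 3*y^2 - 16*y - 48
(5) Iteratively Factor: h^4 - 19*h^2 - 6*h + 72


(1) = (m - 2)*(m^2 + 4*m + 3) = (m - 2)*(m + 3)*(m + 1)
(2) = (v - 5)*(v + 2)
(3) = (r - 5)*(r^2 - 3*r - 10) = (r - 5)*(r + 2)*(r - 5)
(4) = (y - 4)*(y^2 + 7*y + 12) = (y - 4)*(y + 4)*(y + 3)
(5) = (h - 2)*(h^3 + 2*h^2 - 15*h - 36) = (h - 2)*(h + 3)*(h^2 - h - 12) = (h - 4)*(h - 2)*(h + 3)*(h + 3)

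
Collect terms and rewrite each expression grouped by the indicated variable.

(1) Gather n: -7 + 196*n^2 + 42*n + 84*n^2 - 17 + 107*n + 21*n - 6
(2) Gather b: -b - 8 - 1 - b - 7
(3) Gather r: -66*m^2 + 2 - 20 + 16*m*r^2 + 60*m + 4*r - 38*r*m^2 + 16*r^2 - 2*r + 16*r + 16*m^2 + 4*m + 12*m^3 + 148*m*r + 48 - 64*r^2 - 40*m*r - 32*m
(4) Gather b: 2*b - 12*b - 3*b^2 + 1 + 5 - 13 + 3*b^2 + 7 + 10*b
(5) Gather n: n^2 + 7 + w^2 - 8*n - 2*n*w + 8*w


(1) = 280*n^2 + 170*n - 30
(2) = -2*b - 16
(3) = 12*m^3 - 50*m^2 + 32*m + r^2*(16*m - 48) + r*(-38*m^2 + 108*m + 18) + 30
(4) = 0
(5) = n^2 + n*(-2*w - 8) + w^2 + 8*w + 7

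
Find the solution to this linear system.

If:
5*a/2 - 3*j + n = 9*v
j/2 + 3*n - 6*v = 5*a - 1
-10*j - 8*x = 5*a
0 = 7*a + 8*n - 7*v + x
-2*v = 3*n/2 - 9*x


Then:
a = 21476/196829
j = -10658/196829
n = -11576/196829
v = 8232/196829
x = -100/196829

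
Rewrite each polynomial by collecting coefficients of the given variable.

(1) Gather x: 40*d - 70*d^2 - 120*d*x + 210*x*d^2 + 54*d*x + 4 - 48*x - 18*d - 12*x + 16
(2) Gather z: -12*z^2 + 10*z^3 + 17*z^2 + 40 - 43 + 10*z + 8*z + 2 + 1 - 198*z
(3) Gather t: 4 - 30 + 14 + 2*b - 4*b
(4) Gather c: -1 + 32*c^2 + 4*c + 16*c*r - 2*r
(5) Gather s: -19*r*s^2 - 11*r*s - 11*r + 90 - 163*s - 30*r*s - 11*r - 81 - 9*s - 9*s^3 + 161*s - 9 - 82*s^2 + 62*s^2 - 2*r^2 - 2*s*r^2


(1) = -70*d^2 + 22*d + x*(210*d^2 - 66*d - 60) + 20
(2) = 10*z^3 + 5*z^2 - 180*z
(3) = -2*b - 12
(4) = 32*c^2 + c*(16*r + 4) - 2*r - 1
(5) = -2*r^2 - 22*r - 9*s^3 + s^2*(-19*r - 20) + s*(-2*r^2 - 41*r - 11)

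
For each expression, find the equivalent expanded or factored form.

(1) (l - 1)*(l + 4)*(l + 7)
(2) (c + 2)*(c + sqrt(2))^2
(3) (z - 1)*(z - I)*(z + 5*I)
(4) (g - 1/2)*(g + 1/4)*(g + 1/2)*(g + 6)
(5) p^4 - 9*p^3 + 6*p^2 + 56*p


(1) = l^3 + 10*l^2 + 17*l - 28
(2) = c^3 + 2*c^2 + 2*sqrt(2)*c^2 + 2*c + 4*sqrt(2)*c + 4
(3) = z^3 - z^2 + 4*I*z^2 + 5*z - 4*I*z - 5
(4) = g^4 + 25*g^3/4 + 5*g^2/4 - 25*g/16 - 3/8
(5) = p*(p - 7)*(p - 4)*(p + 2)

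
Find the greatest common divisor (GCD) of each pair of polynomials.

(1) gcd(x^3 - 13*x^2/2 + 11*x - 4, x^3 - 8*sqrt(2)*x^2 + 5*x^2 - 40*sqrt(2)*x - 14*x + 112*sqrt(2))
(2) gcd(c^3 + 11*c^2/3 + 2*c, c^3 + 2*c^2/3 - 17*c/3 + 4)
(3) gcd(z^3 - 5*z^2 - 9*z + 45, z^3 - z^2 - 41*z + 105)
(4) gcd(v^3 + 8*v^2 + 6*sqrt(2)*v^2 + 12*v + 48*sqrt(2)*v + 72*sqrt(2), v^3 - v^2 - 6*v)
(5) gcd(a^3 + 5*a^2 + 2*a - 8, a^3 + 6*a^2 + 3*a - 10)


(1) = gcd((x - 4)*(x - 2)*(x - 1/2), (x - 2)*(x + 7)*(x - 8*sqrt(2))) = x - 2
(2) = c + 3
(3) = z^2 - 8*z + 15
(4) = v + 2
(5) = a^2 + a - 2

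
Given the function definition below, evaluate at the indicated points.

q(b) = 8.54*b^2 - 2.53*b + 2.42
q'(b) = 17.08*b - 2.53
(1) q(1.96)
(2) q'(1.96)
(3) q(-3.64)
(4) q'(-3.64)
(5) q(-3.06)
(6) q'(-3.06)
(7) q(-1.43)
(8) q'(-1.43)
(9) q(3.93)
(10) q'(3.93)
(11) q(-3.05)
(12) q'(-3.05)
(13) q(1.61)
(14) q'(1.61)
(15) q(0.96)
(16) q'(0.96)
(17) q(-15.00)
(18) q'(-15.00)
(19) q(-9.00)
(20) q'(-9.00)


(1) = 30.27
(2) = 30.95
(3) = 124.78
(4) = -64.70
(5) = 90.13
(6) = -54.79
(7) = 23.50
(8) = -26.95
(9) = 124.38
(10) = 64.59
(11) = 89.58
(12) = -54.62
(13) = 20.48
(14) = 24.97
(15) = 7.86
(16) = 13.87
(17) = 1961.87
(18) = -258.73
(19) = 716.93
(20) = -156.25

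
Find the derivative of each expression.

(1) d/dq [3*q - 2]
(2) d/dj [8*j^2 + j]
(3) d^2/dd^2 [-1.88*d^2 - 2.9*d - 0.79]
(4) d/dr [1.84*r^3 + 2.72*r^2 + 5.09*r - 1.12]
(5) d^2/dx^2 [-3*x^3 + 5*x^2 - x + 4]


(1) = 3
(2) = 16*j + 1
(3) = -3.76000000000000
(4) = 5.52*r^2 + 5.44*r + 5.09
(5) = 10 - 18*x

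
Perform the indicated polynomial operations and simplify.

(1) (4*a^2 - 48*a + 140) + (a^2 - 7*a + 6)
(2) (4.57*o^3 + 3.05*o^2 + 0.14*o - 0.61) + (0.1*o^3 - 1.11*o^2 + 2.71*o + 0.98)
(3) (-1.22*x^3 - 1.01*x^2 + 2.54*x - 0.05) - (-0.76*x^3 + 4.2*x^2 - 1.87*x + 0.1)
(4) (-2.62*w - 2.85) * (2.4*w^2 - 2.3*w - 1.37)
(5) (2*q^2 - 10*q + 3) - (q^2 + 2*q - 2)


(1) = 5*a^2 - 55*a + 146
(2) = 4.67*o^3 + 1.94*o^2 + 2.85*o + 0.37
(3) = -0.46*x^3 - 5.21*x^2 + 4.41*x - 0.15
(4) = -6.288*w^3 - 0.814*w^2 + 10.1444*w + 3.9045
(5) = q^2 - 12*q + 5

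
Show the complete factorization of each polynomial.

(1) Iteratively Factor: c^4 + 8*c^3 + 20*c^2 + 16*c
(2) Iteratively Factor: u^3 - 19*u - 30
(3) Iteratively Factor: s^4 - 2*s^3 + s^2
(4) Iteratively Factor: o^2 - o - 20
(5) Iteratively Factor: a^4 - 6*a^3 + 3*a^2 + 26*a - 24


(1) = (c + 2)*(c^3 + 6*c^2 + 8*c) = (c + 2)*(c + 4)*(c^2 + 2*c) = (c + 2)^2*(c + 4)*(c)
(2) = (u + 2)*(u^2 - 2*u - 15) = (u + 2)*(u + 3)*(u - 5)
(3) = (s)*(s^3 - 2*s^2 + s) = s*(s - 1)*(s^2 - s) = s^2*(s - 1)*(s - 1)
(4) = (o - 5)*(o + 4)
(5) = (a - 1)*(a^3 - 5*a^2 - 2*a + 24) = (a - 3)*(a - 1)*(a^2 - 2*a - 8) = (a - 4)*(a - 3)*(a - 1)*(a + 2)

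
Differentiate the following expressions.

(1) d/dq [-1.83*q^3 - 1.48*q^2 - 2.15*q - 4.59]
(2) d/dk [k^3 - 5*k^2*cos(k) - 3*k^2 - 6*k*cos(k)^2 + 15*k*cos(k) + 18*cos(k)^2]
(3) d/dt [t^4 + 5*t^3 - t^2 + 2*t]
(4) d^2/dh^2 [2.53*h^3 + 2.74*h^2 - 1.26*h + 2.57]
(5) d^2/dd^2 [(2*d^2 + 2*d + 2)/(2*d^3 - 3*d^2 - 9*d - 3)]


(1) = -5.49*q^2 - 2.96*q - 2.15
(2) = 5*k^2*sin(k) + 3*k^2 - 15*k*sin(k) + 6*k*sin(2*k) - 10*k*cos(k) - 6*k - 18*sin(2*k) - 6*cos(k)^2 + 15*cos(k)
(3) = 4*t^3 + 15*t^2 - 2*t + 2
(4) = 15.18*h + 5.48
(5) = 8*(2*d^6 + 6*d^5 + 30*d^4 - 3*d^3 - 9*d^2 + 36*d + 27)/(8*d^9 - 36*d^8 - 54*d^7 + 261*d^6 + 351*d^5 - 486*d^4 - 1161*d^3 - 810*d^2 - 243*d - 27)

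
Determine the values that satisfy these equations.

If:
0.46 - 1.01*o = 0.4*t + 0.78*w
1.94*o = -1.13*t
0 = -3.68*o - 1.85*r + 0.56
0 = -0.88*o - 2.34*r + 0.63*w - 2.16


Then:
o = 0.71
r = -1.11
t = -1.22
w = 0.30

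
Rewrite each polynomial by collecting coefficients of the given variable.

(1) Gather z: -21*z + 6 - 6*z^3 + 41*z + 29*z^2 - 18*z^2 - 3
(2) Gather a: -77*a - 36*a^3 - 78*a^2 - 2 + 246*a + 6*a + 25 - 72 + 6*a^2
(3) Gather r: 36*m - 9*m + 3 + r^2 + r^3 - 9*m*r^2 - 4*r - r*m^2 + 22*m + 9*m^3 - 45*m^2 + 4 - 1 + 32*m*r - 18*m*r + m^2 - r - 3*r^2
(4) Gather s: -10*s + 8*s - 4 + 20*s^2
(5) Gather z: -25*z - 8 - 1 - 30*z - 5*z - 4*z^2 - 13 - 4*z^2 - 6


(1) = -6*z^3 + 11*z^2 + 20*z + 3
(2) = -36*a^3 - 72*a^2 + 175*a - 49
(3) = 9*m^3 - 44*m^2 + 49*m + r^3 + r^2*(-9*m - 2) + r*(-m^2 + 14*m - 5) + 6
(4) = 20*s^2 - 2*s - 4
(5) = -8*z^2 - 60*z - 28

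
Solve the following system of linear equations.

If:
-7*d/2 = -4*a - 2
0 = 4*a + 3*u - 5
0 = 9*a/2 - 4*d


Then:
a = -32
d = -36
u = 133/3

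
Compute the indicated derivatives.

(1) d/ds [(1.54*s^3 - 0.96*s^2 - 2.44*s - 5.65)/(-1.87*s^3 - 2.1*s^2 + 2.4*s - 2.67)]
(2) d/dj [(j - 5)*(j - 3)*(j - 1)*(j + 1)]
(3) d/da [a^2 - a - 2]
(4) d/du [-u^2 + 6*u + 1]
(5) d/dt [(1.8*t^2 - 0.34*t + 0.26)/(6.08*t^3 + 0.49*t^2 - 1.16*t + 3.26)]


(1) = (-5.0292*s^4 - 1.7336*s^3 - 51.4599*s^2 - 18.6036*s + 20.0748)/(3.4969*s^6 + 7.854*s^5 - 4.566*s^4 - 0.0942*s^3 + 16.974*s^2 - 12.816*s + 7.1289)
(2) = 4*j^3 - 24*j^2 + 28*j + 8
(3) = 2*a - 1
(4) = 6 - 2*u
(5) = (-10.944*t^4 + 4.1344*t^3 - 6.6638*t^2 + 11.4812*t - 0.8068)/(36.9664*t^6 + 5.9584*t^5 - 13.8655*t^4 + 38.5048*t^3 + 4.5404*t^2 - 7.5632*t + 10.6276)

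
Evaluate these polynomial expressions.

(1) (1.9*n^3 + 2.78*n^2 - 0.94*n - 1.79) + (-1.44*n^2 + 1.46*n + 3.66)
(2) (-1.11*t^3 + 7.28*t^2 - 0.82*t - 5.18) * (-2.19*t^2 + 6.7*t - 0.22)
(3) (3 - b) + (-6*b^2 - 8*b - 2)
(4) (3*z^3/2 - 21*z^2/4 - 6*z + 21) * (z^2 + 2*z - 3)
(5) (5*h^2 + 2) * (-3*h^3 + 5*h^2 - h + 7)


(1) = 1.9*n^3 + 1.34*n^2 + 0.52*n + 1.87
(2) = 2.4309*t^5 - 23.3802*t^4 + 50.816*t^3 + 4.2486*t^2 - 34.5256*t + 1.1396
(3) = -6*b^2 - 9*b + 1
(4) = 3*z^5/2 - 9*z^4/4 - 21*z^3 + 99*z^2/4 + 60*z - 63
(5) = -15*h^5 + 25*h^4 - 11*h^3 + 45*h^2 - 2*h + 14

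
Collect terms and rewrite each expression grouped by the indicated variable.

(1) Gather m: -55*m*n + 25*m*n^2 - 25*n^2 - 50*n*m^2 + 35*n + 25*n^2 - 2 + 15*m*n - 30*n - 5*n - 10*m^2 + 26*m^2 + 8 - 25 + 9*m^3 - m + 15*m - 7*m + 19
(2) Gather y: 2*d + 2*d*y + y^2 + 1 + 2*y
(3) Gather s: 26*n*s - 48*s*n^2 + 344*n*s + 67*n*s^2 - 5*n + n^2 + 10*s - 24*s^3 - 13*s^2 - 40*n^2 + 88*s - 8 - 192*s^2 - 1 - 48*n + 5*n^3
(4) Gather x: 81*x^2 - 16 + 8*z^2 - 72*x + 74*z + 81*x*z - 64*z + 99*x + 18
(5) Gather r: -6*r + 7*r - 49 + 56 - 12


(1) = 9*m^3 + m^2*(16 - 50*n) + m*(25*n^2 - 40*n + 7)
(2) = 2*d + y^2 + y*(2*d + 2) + 1
(3) = 5*n^3 - 39*n^2 - 53*n - 24*s^3 + s^2*(67*n - 205) + s*(-48*n^2 + 370*n + 98) - 9
(4) = 81*x^2 + x*(81*z + 27) + 8*z^2 + 10*z + 2
(5) = r - 5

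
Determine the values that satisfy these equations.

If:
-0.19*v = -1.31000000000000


Then:
v = 6.89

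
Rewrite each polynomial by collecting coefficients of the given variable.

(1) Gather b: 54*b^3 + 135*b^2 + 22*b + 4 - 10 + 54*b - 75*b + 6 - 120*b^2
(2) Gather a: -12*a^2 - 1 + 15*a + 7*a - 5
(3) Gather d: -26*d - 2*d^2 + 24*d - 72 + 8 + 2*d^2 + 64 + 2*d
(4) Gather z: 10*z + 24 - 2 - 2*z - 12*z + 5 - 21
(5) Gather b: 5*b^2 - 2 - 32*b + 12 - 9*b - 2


(1) = 54*b^3 + 15*b^2 + b
(2) = -12*a^2 + 22*a - 6
(3) = 0
(4) = 6 - 4*z
(5) = 5*b^2 - 41*b + 8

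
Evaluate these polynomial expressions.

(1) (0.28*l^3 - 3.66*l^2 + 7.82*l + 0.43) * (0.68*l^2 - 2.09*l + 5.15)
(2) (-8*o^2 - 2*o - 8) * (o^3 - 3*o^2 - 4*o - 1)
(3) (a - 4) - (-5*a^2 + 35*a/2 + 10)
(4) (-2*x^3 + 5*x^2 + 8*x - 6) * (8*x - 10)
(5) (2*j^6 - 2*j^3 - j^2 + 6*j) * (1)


(1) = 0.1904*l^5 - 3.074*l^4 + 14.409*l^3 - 34.9004*l^2 + 39.3743*l + 2.2145
(2) = -8*o^5 + 22*o^4 + 30*o^3 + 40*o^2 + 34*o + 8
(3) = 5*a^2 - 33*a/2 - 14
(4) = -16*x^4 + 60*x^3 + 14*x^2 - 128*x + 60
(5) = 2*j^6 - 2*j^3 - j^2 + 6*j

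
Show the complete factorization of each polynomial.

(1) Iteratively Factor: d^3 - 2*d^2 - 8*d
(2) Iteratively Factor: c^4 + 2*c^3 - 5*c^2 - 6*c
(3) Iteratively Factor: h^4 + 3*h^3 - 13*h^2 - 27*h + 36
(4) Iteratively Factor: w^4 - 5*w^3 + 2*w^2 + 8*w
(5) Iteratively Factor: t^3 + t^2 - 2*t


(1) = (d + 2)*(d^2 - 4*d) = d*(d + 2)*(d - 4)
(2) = (c - 2)*(c^3 + 4*c^2 + 3*c) = (c - 2)*(c + 1)*(c^2 + 3*c) = c*(c - 2)*(c + 1)*(c + 3)
(3) = (h + 4)*(h^3 - h^2 - 9*h + 9) = (h + 3)*(h + 4)*(h^2 - 4*h + 3) = (h - 1)*(h + 3)*(h + 4)*(h - 3)
(4) = (w - 2)*(w^3 - 3*w^2 - 4*w) = (w - 4)*(w - 2)*(w^2 + w) = (w - 4)*(w - 2)*(w + 1)*(w)
(5) = (t - 1)*(t^2 + 2*t) = t*(t - 1)*(t + 2)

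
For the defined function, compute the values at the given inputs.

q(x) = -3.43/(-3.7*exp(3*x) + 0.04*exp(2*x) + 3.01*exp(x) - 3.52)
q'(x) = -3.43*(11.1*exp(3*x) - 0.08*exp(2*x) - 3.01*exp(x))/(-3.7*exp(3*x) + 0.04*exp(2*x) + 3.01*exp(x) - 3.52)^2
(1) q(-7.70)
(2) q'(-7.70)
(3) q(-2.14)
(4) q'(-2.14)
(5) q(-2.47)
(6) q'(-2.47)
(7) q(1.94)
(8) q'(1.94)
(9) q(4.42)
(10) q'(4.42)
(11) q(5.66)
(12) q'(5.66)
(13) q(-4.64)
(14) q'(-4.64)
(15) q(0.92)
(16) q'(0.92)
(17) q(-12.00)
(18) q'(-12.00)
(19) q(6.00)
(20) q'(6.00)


(1) = 0.97
(2) = 0.00
(3) = 1.08
(4) = 0.11
(5) = 1.05
(6) = 0.08
(7) = 0.00
(8) = -0.01
(9) = 0.00
(10) = -0.00
(11) = 0.00
(12) = -0.00
(13) = 0.98
(14) = 0.01
(15) = 0.06
(16) = -0.20
(17) = 0.97
(18) = 0.00
(19) = 0.00
(20) = -0.00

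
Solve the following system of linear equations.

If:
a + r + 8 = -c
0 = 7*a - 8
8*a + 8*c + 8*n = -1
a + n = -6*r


Then:
a = 8/7
c = -3079/392
n = 1291/196
r = -505/392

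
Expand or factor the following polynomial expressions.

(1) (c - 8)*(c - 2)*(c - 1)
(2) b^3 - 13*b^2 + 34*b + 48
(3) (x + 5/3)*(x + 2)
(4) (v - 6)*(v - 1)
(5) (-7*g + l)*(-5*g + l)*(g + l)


(1) = c^3 - 11*c^2 + 26*c - 16
(2) = (b - 8)*(b - 6)*(b + 1)
(3) = x^2 + 11*x/3 + 10/3
(4) = v^2 - 7*v + 6
(5) = 35*g^3 + 23*g^2*l - 11*g*l^2 + l^3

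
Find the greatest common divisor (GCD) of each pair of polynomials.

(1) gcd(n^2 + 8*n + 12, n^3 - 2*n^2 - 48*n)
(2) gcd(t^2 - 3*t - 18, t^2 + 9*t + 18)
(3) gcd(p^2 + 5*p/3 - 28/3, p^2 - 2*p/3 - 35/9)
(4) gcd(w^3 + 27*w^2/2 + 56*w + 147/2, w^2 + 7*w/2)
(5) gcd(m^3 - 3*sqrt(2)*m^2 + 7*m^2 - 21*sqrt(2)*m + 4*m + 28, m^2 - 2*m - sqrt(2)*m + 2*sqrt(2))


(1) = gcd((n + 2)*(n + 6), n*(n - 8)*(n + 6)) = n + 6
(2) = t + 3
(3) = gcd((p - 7/3)*(p + 4), (p - 7/3)*(p + 5/3)) = p - 7/3
(4) = w + 7/2
(5) = gcd((m + 7)*(m - 2*sqrt(2))*(m - sqrt(2)), (m - 2)*(m - sqrt(2))) = m - sqrt(2)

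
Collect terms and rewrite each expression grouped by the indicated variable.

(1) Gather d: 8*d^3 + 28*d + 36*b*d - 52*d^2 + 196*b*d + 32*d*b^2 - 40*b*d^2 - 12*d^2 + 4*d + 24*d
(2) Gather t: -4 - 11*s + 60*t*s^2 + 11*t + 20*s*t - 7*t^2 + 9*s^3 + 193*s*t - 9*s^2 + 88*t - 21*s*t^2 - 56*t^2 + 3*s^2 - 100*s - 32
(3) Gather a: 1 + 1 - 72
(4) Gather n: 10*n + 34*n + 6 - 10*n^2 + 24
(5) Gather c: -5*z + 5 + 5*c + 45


(1) = 8*d^3 + d^2*(-40*b - 64) + d*(32*b^2 + 232*b + 56)
(2) = 9*s^3 - 6*s^2 - 111*s + t^2*(-21*s - 63) + t*(60*s^2 + 213*s + 99) - 36
(3) = -70
(4) = -10*n^2 + 44*n + 30
(5) = 5*c - 5*z + 50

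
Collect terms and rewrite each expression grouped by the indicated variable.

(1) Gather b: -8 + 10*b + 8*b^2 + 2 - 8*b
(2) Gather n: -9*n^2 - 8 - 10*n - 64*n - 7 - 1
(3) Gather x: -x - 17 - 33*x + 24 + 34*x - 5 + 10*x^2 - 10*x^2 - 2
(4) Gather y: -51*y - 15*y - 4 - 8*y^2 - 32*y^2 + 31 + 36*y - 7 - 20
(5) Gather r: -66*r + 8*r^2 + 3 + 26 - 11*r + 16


(1) = 8*b^2 + 2*b - 6
(2) = -9*n^2 - 74*n - 16
(3) = 0
(4) = -40*y^2 - 30*y
(5) = 8*r^2 - 77*r + 45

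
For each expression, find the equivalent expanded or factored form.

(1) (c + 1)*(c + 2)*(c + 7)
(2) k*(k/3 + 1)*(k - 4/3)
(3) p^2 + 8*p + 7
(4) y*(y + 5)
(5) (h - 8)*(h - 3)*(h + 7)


(1) = c^3 + 10*c^2 + 23*c + 14
(2) = k^3/3 + 5*k^2/9 - 4*k/3
(3) = (p + 1)*(p + 7)
(4) = y^2 + 5*y
(5) = h^3 - 4*h^2 - 53*h + 168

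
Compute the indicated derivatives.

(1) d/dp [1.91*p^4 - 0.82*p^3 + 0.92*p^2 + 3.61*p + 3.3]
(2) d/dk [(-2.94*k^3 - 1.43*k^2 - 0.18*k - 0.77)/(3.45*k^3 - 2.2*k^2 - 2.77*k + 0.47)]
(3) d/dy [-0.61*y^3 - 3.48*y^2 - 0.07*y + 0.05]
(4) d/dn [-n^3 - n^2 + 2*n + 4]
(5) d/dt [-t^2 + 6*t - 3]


(1) = 7.64*p^3 - 2.46*p^2 + 1.84*p + 3.61
(2) = (11.4015*k^4 + 17.5296*k^3 + 7.3892*k^2 - 4.7322*k - 2.2175)/(11.9025*k^6 - 15.18*k^5 - 14.273*k^4 + 15.431*k^3 + 5.6049*k^2 - 2.6038*k + 0.2209)
(3) = -1.83*y^2 - 6.96*y - 0.07
(4) = -3*n^2 - 2*n + 2
(5) = 6 - 2*t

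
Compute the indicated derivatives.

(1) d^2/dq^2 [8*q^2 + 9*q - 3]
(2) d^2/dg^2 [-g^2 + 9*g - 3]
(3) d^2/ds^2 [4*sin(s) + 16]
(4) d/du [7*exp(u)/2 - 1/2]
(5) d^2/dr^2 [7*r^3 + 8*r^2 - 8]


(1) = 16
(2) = -2
(3) = -4*sin(s)
(4) = 7*exp(u)/2
(5) = 42*r + 16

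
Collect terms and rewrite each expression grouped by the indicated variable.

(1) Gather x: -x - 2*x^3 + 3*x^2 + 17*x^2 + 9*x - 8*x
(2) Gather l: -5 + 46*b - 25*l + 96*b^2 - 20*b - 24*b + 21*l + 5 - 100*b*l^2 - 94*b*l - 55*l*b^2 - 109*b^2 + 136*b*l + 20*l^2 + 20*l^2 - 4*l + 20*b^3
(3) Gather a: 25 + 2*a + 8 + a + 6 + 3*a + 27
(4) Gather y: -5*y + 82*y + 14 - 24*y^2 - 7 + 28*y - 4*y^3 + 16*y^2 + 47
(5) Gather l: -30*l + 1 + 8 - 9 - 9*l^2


(1) = -2*x^3 + 20*x^2
(2) = 20*b^3 - 13*b^2 + 2*b + l^2*(40 - 100*b) + l*(-55*b^2 + 42*b - 8)
(3) = 6*a + 66
(4) = -4*y^3 - 8*y^2 + 105*y + 54
(5) = -9*l^2 - 30*l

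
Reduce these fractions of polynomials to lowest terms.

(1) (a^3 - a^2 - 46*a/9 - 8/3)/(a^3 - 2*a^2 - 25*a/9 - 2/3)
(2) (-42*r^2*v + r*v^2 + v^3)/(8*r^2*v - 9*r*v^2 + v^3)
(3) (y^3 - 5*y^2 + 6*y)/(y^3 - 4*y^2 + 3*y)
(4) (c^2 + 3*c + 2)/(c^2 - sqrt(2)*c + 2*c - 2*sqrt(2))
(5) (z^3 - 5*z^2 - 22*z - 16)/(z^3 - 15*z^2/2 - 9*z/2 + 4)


(1) = (3*a + 4)/(3*a + 1)
(2) = (-42*r^2 + r*v + v^2)/(8*r^2 - 9*r*v + v^2)
(3) = (y - 2)/(y - 1)
(4) = (c + 1)/(c - sqrt(2))
(5) = (2*z + 4)/(2*z - 1)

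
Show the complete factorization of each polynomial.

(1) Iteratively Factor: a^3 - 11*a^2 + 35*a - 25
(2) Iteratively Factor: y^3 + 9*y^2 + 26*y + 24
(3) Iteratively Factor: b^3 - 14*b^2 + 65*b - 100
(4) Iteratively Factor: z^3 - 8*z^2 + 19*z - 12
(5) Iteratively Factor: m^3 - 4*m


(1) = (a - 5)*(a^2 - 6*a + 5) = (a - 5)*(a - 1)*(a - 5)
(2) = (y + 4)*(y^2 + 5*y + 6) = (y + 2)*(y + 4)*(y + 3)
(3) = (b - 5)*(b^2 - 9*b + 20) = (b - 5)^2*(b - 4)
(4) = (z - 1)*(z^2 - 7*z + 12) = (z - 3)*(z - 1)*(z - 4)
(5) = (m)*(m^2 - 4) = m*(m - 2)*(m + 2)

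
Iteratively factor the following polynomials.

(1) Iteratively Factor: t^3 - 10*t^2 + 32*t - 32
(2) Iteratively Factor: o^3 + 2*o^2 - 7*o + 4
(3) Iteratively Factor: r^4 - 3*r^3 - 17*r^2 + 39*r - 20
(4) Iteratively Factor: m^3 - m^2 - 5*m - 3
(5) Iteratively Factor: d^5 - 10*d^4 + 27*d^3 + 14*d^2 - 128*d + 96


(1) = (t - 4)*(t^2 - 6*t + 8) = (t - 4)^2*(t - 2)
(2) = (o + 4)*(o^2 - 2*o + 1) = (o - 1)*(o + 4)*(o - 1)
(3) = (r + 4)*(r^3 - 7*r^2 + 11*r - 5) = (r - 1)*(r + 4)*(r^2 - 6*r + 5) = (r - 5)*(r - 1)*(r + 4)*(r - 1)
(4) = (m + 1)*(m^2 - 2*m - 3) = (m + 1)^2*(m - 3)
(5) = (d - 3)*(d^4 - 7*d^3 + 6*d^2 + 32*d - 32) = (d - 3)*(d - 1)*(d^3 - 6*d^2 + 32) = (d - 4)*(d - 3)*(d - 1)*(d^2 - 2*d - 8) = (d - 4)^2*(d - 3)*(d - 1)*(d + 2)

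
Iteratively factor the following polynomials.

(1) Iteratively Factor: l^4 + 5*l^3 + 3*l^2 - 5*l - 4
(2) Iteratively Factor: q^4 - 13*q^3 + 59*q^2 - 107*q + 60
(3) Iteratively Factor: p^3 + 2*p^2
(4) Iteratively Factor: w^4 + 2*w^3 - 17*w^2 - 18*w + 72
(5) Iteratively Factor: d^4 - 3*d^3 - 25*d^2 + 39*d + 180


(1) = (l + 4)*(l^3 + l^2 - l - 1) = (l + 1)*(l + 4)*(l^2 - 1) = (l - 1)*(l + 1)*(l + 4)*(l + 1)
(2) = (q - 5)*(q^3 - 8*q^2 + 19*q - 12) = (q - 5)*(q - 3)*(q^2 - 5*q + 4) = (q - 5)*(q - 3)*(q - 1)*(q - 4)
(3) = (p)*(p^2 + 2*p) = p^2*(p + 2)
(4) = (w - 3)*(w^3 + 5*w^2 - 2*w - 24) = (w - 3)*(w + 3)*(w^2 + 2*w - 8) = (w - 3)*(w + 3)*(w + 4)*(w - 2)
(5) = (d - 4)*(d^3 + d^2 - 21*d - 45) = (d - 5)*(d - 4)*(d^2 + 6*d + 9) = (d - 5)*(d - 4)*(d + 3)*(d + 3)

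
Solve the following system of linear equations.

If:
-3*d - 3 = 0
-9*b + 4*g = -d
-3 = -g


Then:
b = 11/9
d = -1
g = 3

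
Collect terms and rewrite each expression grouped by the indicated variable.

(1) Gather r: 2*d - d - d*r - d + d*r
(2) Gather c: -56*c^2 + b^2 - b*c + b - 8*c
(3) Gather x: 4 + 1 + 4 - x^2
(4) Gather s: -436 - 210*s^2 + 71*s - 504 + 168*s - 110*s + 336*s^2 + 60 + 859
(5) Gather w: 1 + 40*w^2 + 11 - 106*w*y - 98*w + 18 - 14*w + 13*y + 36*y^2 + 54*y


(1) = 0
(2) = b^2 + b - 56*c^2 + c*(-b - 8)
(3) = 9 - x^2
(4) = 126*s^2 + 129*s - 21
(5) = 40*w^2 + w*(-106*y - 112) + 36*y^2 + 67*y + 30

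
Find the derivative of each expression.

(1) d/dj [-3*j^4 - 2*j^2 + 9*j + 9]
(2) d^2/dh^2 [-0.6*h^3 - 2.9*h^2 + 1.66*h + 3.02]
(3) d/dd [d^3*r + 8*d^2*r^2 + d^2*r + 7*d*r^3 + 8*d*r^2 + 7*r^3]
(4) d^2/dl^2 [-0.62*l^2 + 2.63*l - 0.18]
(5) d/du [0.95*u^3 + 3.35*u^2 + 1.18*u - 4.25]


(1) = -12*j^3 - 4*j + 9
(2) = -3.6*h - 5.8
(3) = r*(3*d^2 + 16*d*r + 2*d + 7*r^2 + 8*r)
(4) = -1.24000000000000
(5) = 2.85*u^2 + 6.7*u + 1.18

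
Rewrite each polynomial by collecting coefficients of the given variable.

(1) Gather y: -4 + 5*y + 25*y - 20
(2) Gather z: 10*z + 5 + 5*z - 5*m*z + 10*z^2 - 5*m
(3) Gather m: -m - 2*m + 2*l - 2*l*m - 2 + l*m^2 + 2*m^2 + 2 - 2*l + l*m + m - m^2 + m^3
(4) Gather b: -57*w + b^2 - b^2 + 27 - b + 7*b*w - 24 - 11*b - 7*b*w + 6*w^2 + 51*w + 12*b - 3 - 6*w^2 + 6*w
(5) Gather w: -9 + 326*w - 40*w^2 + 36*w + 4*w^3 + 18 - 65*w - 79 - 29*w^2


(1) = 30*y - 24
(2) = -5*m + 10*z^2 + z*(15 - 5*m) + 5
(3) = m^3 + m^2*(l + 1) + m*(-l - 2)
(4) = 0
(5) = 4*w^3 - 69*w^2 + 297*w - 70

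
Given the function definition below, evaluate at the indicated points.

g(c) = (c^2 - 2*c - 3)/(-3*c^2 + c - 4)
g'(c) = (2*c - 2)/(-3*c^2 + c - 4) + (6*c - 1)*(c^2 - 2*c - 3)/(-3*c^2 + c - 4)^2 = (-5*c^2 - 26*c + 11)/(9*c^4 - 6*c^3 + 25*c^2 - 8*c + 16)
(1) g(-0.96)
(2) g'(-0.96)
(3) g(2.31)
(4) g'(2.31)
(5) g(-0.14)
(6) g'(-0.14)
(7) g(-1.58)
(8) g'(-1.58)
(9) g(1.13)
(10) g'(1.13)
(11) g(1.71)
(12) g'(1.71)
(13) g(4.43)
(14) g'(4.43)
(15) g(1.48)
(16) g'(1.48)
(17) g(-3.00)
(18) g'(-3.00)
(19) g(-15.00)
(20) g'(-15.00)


(1) = 0.02
(2) = 0.53
(3) = 0.13
(4) = -0.24
(5) = 0.64
(6) = 0.82
(7) = -0.20
(8) = 0.23
(9) = 0.59
(10) = -0.55
(11) = 0.32
(12) = -0.39
(13) = -0.13
(14) = -0.06
(15) = 0.41
(16) = -0.46
(17) = -0.35
(18) = 0.04
(19) = -0.36
(20) = -0.00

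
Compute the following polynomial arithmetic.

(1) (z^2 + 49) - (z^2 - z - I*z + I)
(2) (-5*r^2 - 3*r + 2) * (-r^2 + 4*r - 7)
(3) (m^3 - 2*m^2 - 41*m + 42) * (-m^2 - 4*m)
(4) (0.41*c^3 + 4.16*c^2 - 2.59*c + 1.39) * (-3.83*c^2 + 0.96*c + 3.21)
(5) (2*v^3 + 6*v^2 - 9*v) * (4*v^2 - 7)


(1) = z + I*z + 49 - I
(2) = 5*r^4 - 17*r^3 + 21*r^2 + 29*r - 14
(3) = -m^5 - 2*m^4 + 49*m^3 + 122*m^2 - 168*m
(4) = -1.5703*c^5 - 15.5392*c^4 + 15.2294*c^3 + 5.5435*c^2 - 6.9795*c + 4.4619
(5) = 8*v^5 + 24*v^4 - 50*v^3 - 42*v^2 + 63*v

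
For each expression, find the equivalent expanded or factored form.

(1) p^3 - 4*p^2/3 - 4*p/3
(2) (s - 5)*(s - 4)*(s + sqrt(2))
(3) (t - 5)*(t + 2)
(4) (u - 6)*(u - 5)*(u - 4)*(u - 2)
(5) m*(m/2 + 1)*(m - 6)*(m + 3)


(1) = p*(p - 2)*(p + 2/3)
(2) = s^3 - 9*s^2 + sqrt(2)*s^2 - 9*sqrt(2)*s + 20*s + 20*sqrt(2)
(3) = t^2 - 3*t - 10
(4) = u^4 - 17*u^3 + 104*u^2 - 268*u + 240
(5) = m^4/2 - m^3/2 - 12*m^2 - 18*m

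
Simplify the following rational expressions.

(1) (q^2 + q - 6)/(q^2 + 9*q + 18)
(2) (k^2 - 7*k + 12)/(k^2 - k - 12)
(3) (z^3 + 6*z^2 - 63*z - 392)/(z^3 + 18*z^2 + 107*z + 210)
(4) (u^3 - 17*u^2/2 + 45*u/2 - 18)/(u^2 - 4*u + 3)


(1) = (q - 2)/(q + 6)
(2) = (k - 3)/(k + 3)
(3) = (z^2 - z - 56)/(z^2 + 11*z + 30)
(4) = (2*u^2 - 11*u + 12)/(2*u - 2)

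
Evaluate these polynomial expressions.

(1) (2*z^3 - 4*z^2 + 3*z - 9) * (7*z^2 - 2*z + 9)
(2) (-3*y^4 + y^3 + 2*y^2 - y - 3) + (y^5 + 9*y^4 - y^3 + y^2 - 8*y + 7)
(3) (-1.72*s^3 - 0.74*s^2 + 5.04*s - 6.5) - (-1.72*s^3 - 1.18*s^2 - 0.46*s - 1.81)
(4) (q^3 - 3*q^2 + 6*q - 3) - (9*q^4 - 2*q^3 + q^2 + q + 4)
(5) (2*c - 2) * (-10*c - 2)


(1) = 14*z^5 - 32*z^4 + 47*z^3 - 105*z^2 + 45*z - 81
(2) = y^5 + 6*y^4 + 3*y^2 - 9*y + 4
(3) = 0.44*s^2 + 5.5*s - 4.69
(4) = -9*q^4 + 3*q^3 - 4*q^2 + 5*q - 7
(5) = -20*c^2 + 16*c + 4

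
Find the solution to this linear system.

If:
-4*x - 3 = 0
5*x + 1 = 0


Then:
No Solution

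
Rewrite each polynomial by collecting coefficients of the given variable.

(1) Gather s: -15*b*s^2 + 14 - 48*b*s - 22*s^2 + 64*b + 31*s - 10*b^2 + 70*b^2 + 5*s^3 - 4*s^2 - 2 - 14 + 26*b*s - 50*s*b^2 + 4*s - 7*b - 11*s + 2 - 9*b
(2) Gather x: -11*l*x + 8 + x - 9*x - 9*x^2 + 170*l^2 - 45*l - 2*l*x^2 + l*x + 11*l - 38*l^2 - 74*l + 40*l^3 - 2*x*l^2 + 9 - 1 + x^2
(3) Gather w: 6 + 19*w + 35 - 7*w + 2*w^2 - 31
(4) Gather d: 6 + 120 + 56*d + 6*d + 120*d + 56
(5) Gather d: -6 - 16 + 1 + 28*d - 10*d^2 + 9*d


(1) = 60*b^2 + 48*b + 5*s^3 + s^2*(-15*b - 26) + s*(-50*b^2 - 22*b + 24)
(2) = 40*l^3 + 132*l^2 - 108*l + x^2*(-2*l - 8) + x*(-2*l^2 - 10*l - 8) + 16
(3) = 2*w^2 + 12*w + 10
(4) = 182*d + 182
(5) = -10*d^2 + 37*d - 21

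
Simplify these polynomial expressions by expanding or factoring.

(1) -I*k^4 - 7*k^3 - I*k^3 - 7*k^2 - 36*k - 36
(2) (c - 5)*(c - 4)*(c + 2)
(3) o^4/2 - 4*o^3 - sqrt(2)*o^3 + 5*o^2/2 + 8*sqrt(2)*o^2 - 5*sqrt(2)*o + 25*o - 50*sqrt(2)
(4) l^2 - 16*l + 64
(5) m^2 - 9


(1) = (k - 6*I)*(k - 3*I)*(k + 2*I)*(-I*k - I)
(2) = c^3 - 7*c^2 + 2*c + 40
(3) = (o/2 + 1)*(o - 5)^2*(o - 2*sqrt(2))
(4) = (l - 8)^2
(5) = (m - 3)*(m + 3)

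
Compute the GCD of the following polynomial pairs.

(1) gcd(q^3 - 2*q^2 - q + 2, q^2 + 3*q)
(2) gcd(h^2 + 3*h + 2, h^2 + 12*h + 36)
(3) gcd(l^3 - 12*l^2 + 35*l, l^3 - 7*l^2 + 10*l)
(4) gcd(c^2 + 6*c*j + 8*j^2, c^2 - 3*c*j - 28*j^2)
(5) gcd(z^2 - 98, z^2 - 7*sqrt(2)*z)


(1) = 1
(2) = gcd((h + 1)*(h + 2), (h + 6)^2) = 1
(3) = gcd(l*(l - 7)*(l - 5), l*(l - 5)*(l - 2)) = l^2 - 5*l
(4) = c + 4*j
(5) = z - 7*sqrt(2)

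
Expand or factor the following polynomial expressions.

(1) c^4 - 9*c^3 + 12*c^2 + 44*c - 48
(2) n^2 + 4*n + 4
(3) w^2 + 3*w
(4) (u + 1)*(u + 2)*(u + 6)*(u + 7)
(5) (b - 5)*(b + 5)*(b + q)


(1) = (c - 6)*(c - 4)*(c - 1)*(c + 2)
(2) = (n + 2)^2
(3) = w*(w + 3)
(4) = u^4 + 16*u^3 + 83*u^2 + 152*u + 84
(5) = b^3 + b^2*q - 25*b - 25*q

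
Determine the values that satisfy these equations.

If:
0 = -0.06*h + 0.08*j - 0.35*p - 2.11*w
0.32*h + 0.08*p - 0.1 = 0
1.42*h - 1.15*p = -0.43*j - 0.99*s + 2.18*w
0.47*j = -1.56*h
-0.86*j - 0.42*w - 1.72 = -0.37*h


Then:
h = 0.54
j = -1.80
p = -0.92
s = -0.91
w = 0.07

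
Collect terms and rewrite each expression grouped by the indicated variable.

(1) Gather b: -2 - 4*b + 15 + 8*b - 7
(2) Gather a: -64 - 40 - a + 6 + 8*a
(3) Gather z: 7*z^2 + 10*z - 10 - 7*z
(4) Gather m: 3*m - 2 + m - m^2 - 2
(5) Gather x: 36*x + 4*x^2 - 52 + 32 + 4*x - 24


(1) = 4*b + 6
(2) = 7*a - 98
(3) = 7*z^2 + 3*z - 10
(4) = -m^2 + 4*m - 4
(5) = 4*x^2 + 40*x - 44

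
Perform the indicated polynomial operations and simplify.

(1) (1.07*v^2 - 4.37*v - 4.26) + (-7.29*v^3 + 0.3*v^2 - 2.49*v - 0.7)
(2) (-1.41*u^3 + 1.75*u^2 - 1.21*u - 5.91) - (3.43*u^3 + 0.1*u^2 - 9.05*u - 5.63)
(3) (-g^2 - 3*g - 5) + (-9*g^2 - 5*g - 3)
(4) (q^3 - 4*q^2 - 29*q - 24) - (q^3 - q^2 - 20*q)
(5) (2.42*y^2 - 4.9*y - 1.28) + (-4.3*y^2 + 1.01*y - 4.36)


(1) = -7.29*v^3 + 1.37*v^2 - 6.86*v - 4.96
(2) = -4.84*u^3 + 1.65*u^2 + 7.84*u - 0.28
(3) = -10*g^2 - 8*g - 8
(4) = -3*q^2 - 9*q - 24
(5) = -1.88*y^2 - 3.89*y - 5.64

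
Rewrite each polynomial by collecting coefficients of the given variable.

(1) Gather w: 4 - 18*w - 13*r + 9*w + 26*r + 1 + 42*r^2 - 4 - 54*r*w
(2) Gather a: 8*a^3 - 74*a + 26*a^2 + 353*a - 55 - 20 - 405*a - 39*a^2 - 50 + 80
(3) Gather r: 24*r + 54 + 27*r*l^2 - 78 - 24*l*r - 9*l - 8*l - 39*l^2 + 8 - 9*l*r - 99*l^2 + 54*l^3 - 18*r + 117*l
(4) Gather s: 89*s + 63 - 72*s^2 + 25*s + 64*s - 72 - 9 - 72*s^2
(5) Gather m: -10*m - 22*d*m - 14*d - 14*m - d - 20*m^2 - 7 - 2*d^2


(1) = 42*r^2 + 13*r + w*(-54*r - 9) + 1
(2) = 8*a^3 - 13*a^2 - 126*a - 45
(3) = 54*l^3 - 138*l^2 + 100*l + r*(27*l^2 - 33*l + 6) - 16
(4) = -144*s^2 + 178*s - 18
(5) = -2*d^2 - 15*d - 20*m^2 + m*(-22*d - 24) - 7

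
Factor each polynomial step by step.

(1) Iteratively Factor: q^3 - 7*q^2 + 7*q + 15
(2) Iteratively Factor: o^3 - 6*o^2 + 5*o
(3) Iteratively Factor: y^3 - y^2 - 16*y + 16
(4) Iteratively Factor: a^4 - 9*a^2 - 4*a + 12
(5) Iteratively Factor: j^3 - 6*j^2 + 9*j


(1) = (q + 1)*(q^2 - 8*q + 15) = (q - 3)*(q + 1)*(q - 5)
(2) = (o - 5)*(o^2 - o) = o*(o - 5)*(o - 1)
(3) = (y - 4)*(y^2 + 3*y - 4) = (y - 4)*(y + 4)*(y - 1)
(4) = (a - 1)*(a^3 + a^2 - 8*a - 12) = (a - 1)*(a + 2)*(a^2 - a - 6) = (a - 1)*(a + 2)^2*(a - 3)
(5) = (j - 3)*(j^2 - 3*j) = j*(j - 3)*(j - 3)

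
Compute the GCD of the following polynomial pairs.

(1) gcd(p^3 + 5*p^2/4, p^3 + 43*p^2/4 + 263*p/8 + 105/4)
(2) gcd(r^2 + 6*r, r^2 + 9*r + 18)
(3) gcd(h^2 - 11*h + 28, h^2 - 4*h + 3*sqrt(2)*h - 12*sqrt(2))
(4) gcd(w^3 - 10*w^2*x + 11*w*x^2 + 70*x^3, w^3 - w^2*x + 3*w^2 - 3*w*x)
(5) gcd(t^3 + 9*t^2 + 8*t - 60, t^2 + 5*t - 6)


(1) = p + 5/4
(2) = r + 6
(3) = gcd((h - 7)*(h - 4), (h - 4)*(h + 3*sqrt(2))) = h - 4
(4) = gcd((w - 7*x)*(w - 5*x)*(w + 2*x), w*(w + 3)*(w - x)) = 1
(5) = gcd((t - 2)*(t + 5)*(t + 6), (t - 1)*(t + 6)) = t + 6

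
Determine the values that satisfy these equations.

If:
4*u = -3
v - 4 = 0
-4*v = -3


Then:
No Solution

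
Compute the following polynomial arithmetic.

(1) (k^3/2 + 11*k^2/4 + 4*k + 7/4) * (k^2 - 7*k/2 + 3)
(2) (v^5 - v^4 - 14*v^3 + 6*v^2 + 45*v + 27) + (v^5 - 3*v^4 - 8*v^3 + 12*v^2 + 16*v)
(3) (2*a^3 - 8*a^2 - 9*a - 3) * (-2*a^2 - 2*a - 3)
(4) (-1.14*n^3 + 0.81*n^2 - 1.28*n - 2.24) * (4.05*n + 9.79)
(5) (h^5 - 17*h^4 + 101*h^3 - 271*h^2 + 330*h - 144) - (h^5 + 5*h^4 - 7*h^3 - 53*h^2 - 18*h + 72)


(1) = k^5/2 + k^4 - 33*k^3/8 - 4*k^2 + 47*k/8 + 21/4
(2) = 2*v^5 - 4*v^4 - 22*v^3 + 18*v^2 + 61*v + 27
(3) = -4*a^5 + 12*a^4 + 28*a^3 + 48*a^2 + 33*a + 9
(4) = -4.617*n^4 - 7.8801*n^3 + 2.7459*n^2 - 21.6032*n - 21.9296
(5) = -22*h^4 + 108*h^3 - 218*h^2 + 348*h - 216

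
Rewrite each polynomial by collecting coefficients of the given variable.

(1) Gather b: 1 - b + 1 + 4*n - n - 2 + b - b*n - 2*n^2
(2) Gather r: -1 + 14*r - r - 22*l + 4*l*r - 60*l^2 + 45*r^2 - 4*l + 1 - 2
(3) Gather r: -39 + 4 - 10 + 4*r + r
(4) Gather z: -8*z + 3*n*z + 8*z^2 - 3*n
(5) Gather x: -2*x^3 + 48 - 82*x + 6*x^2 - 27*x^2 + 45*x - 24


(1) = -b*n - 2*n^2 + 3*n
(2) = -60*l^2 - 26*l + 45*r^2 + r*(4*l + 13) - 2
(3) = 5*r - 45
(4) = -3*n + 8*z^2 + z*(3*n - 8)
(5) = -2*x^3 - 21*x^2 - 37*x + 24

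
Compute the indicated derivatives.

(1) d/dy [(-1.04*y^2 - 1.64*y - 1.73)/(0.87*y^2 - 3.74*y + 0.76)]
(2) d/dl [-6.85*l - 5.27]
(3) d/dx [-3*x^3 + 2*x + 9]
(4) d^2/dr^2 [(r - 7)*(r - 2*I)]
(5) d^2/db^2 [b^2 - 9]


(1) = (5.3164*y^2 + 1.4294*y - 7.7166)/(0.7569*y^4 - 6.5076*y^3 + 15.31*y^2 - 5.6848*y + 0.5776)
(2) = -6.85000000000000
(3) = 2 - 9*x^2
(4) = 2
(5) = 2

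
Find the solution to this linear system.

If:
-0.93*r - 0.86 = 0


Then:
r = -0.92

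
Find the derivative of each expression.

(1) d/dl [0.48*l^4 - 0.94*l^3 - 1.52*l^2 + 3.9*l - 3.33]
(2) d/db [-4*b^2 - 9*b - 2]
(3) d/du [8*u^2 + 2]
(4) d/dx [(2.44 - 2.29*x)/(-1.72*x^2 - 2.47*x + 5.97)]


(1) = 1.92*l^3 - 2.82*l^2 - 3.04*l + 3.9
(2) = -8*b - 9
(3) = 16*u
(4) = (-3.9388*x^2 + 8.3936*x - 7.6445)/(2.9584*x^4 + 8.4968*x^3 - 14.4359*x^2 - 29.4918*x + 35.6409)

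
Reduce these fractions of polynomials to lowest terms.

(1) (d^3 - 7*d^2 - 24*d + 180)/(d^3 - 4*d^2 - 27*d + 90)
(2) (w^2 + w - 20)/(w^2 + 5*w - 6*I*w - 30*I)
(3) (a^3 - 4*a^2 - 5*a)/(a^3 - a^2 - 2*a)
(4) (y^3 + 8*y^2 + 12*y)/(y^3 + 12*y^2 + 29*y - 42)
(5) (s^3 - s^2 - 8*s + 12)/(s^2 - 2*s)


(1) = (d - 6)/(d - 3)
(2) = (w - 4)/(w - 6*I)
(3) = (a - 5)/(a - 2)
(4) = (y^2 + 2*y)/(y^2 + 6*y - 7)
(5) = (s^2 + s - 6)/s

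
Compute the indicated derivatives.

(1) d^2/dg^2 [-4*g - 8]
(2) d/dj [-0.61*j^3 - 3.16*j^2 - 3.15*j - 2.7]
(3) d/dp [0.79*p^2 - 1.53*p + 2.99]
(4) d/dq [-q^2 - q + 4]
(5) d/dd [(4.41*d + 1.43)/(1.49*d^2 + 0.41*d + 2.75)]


(1) = 0
(2) = -1.83*j^2 - 6.32*j - 3.15
(3) = 1.58*p - 1.53
(4) = -2*q - 1
(5) = (-6.5709*d^2 - 4.2614*d + 11.5412)/(2.2201*d^4 + 1.2218*d^3 + 8.3631*d^2 + 2.255*d + 7.5625)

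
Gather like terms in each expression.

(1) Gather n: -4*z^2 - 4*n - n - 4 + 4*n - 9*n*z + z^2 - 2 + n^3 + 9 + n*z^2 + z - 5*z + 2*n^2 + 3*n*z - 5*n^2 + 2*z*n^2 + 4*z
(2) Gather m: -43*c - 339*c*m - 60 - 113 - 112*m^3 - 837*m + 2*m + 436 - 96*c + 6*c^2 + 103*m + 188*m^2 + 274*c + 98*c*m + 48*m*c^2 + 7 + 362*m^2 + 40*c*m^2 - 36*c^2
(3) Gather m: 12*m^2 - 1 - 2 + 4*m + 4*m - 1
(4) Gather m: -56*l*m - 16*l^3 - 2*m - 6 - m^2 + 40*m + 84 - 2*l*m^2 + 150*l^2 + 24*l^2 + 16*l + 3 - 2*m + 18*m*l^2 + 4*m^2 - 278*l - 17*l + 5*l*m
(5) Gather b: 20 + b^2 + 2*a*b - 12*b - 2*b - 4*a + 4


(1) = n^3 + n^2*(2*z - 3) + n*(z^2 - 6*z - 1) - 3*z^2 + 3
(2) = -30*c^2 + 135*c - 112*m^3 + m^2*(40*c + 550) + m*(48*c^2 - 241*c - 732) + 270
(3) = 12*m^2 + 8*m - 4
(4) = -16*l^3 + 174*l^2 - 279*l + m^2*(3 - 2*l) + m*(18*l^2 - 51*l + 36) + 81
(5) = -4*a + b^2 + b*(2*a - 14) + 24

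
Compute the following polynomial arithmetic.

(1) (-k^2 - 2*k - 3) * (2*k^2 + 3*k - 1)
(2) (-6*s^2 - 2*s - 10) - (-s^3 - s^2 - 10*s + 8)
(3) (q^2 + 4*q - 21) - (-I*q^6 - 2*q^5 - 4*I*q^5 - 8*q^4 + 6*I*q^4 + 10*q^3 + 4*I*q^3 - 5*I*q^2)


(1) = -2*k^4 - 7*k^3 - 11*k^2 - 7*k + 3
(2) = s^3 - 5*s^2 + 8*s - 18
(3) = I*q^6 + 2*q^5 + 4*I*q^5 + 8*q^4 - 6*I*q^4 - 10*q^3 - 4*I*q^3 + q^2 + 5*I*q^2 + 4*q - 21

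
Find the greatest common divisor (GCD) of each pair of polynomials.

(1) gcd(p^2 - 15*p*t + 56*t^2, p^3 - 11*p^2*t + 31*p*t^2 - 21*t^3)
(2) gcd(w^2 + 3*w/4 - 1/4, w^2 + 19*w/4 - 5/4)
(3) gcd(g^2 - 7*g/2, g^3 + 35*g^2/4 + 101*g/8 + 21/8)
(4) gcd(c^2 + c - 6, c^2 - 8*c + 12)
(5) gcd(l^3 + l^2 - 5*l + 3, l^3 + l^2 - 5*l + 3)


(1) = p - 7*t
(2) = gcd((w - 1/4)*(w + 1), (w - 1/4)*(w + 5)) = w - 1/4
(3) = gcd(g*(g - 7/2), (g + 1/4)*(g + 3/2)*(g + 7)) = 1
(4) = c - 2
(5) = gcd((l - 1)^2*(l + 3), (l - 1)^2*(l + 3)) = l^3 + l^2 - 5*l + 3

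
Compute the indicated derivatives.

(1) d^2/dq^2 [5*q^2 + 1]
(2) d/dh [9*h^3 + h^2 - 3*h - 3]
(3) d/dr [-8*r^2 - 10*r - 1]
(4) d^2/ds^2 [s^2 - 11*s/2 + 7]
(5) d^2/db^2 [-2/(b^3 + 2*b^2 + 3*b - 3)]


(1) = 10
(2) = 27*h^2 + 2*h - 3
(3) = -16*r - 10
(4) = 2
(5) = 4*((3*b + 2)*(b^3 + 2*b^2 + 3*b - 3) - (3*b^2 + 4*b + 3)^2)/(b^3 + 2*b^2 + 3*b - 3)^3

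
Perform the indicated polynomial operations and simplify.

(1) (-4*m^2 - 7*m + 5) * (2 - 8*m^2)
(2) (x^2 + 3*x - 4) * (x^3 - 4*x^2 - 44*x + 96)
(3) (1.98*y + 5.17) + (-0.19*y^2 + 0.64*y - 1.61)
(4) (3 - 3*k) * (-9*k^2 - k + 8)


(1) = 32*m^4 + 56*m^3 - 48*m^2 - 14*m + 10
(2) = x^5 - x^4 - 60*x^3 - 20*x^2 + 464*x - 384
(3) = -0.19*y^2 + 2.62*y + 3.56
(4) = 27*k^3 - 24*k^2 - 27*k + 24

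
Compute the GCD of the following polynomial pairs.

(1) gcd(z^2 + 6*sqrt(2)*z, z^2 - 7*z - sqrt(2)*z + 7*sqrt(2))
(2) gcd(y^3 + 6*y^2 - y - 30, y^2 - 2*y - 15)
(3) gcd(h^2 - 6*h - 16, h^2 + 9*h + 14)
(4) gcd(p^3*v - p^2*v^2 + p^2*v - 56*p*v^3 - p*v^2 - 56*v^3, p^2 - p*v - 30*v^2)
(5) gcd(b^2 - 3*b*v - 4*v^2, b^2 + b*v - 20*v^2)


(1) = 1
(2) = y + 3
(3) = gcd((h - 8)*(h + 2), (h + 2)*(h + 7)) = h + 2
(4) = 1
(5) = gcd((b - 4*v)*(b + v), (b - 4*v)*(b + 5*v)) = -b + 4*v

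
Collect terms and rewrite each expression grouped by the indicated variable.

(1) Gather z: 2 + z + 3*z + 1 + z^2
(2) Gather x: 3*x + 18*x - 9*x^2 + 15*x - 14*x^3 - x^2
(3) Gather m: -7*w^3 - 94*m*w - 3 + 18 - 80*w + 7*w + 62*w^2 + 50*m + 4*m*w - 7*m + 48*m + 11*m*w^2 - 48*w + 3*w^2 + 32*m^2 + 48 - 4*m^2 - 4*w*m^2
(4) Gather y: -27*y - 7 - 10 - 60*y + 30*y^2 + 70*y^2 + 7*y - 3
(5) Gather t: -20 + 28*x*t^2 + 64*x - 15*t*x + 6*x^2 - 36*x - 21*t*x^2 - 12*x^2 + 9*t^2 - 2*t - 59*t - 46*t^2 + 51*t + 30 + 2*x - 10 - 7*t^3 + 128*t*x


(1) = z^2 + 4*z + 3
(2) = -14*x^3 - 10*x^2 + 36*x
(3) = m^2*(28 - 4*w) + m*(11*w^2 - 90*w + 91) - 7*w^3 + 65*w^2 - 121*w + 63
(4) = 100*y^2 - 80*y - 20
(5) = -7*t^3 + t^2*(28*x - 37) + t*(-21*x^2 + 113*x - 10) - 6*x^2 + 30*x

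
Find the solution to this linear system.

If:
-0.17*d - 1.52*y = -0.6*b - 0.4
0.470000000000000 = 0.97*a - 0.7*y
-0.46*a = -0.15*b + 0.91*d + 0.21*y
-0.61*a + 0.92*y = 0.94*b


Then:
a = 0.65
b = -0.20
d = -0.42
y = 0.23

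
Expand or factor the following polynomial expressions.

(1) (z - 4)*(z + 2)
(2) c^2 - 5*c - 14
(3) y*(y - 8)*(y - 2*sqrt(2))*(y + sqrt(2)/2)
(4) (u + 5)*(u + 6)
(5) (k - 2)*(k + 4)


(1) = z^2 - 2*z - 8
(2) = (c - 7)*(c + 2)
(3) = y^4 - 8*y^3 - 3*sqrt(2)*y^3/2 - 2*y^2 + 12*sqrt(2)*y^2 + 16*y
(4) = u^2 + 11*u + 30
(5) = k^2 + 2*k - 8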